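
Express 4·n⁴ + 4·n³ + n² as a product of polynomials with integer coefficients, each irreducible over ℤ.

n²·(2·n + 1)²

Factor out n² first: what remains is 4·n² + 4·n + 1.
Recognize a perfect-square trinomial with the parts 2·n and 1.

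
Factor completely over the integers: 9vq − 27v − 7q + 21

(9v − 7)(q − 3)

Group as (9vq − 27v) + (−7q + 21) = 9v(q − 3) − 7(q − 3).
Both groups share the factor (q − 3).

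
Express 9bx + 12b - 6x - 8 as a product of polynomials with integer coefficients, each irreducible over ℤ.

Group as (9bx + 12b) + (-6x - 8) = 3b(3x + 4) - 2(3x + 4).
Both groups share the factor (3x + 4).

(3b - 2)(3x + 4)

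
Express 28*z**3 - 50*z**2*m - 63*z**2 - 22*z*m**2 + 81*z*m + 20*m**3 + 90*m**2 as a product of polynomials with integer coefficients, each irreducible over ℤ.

Group: 7*z*(4*z**2 - 10*z*m - 9*z + 4*m**2 + 18*m) + 5*m*(4*z**2 - 10*z*m - 9*z + 4*m**2 + 18*m); both groups contain (4*z**2 - 10*z*m - 9*z + 4*m**2 + 18*m), so (7*z + 5*m) is a factor with cofactor 4*z**2 - 10*z*m - 9*z + 4*m**2 + 18*m.
The cofactor groups again: 4*z**2 - 10*z*m - 9*z + 4*m**2 + 18*m = z*(4*z - 2*m - 9) - 2*m*(4*z - 2*m - 9); both groups contain (4*z - 2*m - 9), giving (z - 2*m)*(4*z - 2*m - 9).

(4*z - 2*m - 9)*(z - 2*m)*(7*z + 5*m)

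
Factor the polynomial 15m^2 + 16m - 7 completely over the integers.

Need a pair with product 15·(-7) = -105 and sum 16: that's 21 and -5.
Split the middle term: 15m^2 + 21m - 5m - 7 = 3m(5m + 7) - (5m + 7).

(3m - 1)(5m + 7)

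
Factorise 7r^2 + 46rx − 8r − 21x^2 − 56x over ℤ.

Group: 7r(r + 7x) + (−3x − 8)(r + 7x); both groups contain (r + 7x).

(7r − 3x − 8)(r + 7x)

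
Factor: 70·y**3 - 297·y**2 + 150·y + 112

Testing divisors of the constant over divisors of the leading coefficient, y = 7/2 is a root, giving the factor (2·y - 7) and quotient 35·y**2 - 26·y - 16.
The remaining quadratic factors as (7·y - 8)(5·y + 2).

(2·y - 7)·(5·y + 2)·(7·y - 8)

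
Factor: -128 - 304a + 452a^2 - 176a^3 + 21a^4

Trying the rational-root candidates, a = 2 is a root, giving the factor (a - 2) and quotient 21a^3 - 134a^2 + 184a + 64.
Then a = 4 is a root, so (a - 4) is a factor; dividing leaves 21a^2 - 50a - 16.
The remaining quadratic factors as (3a - 8)(7a + 2).

(3a - 8)(7a + 2)(a - 2)(a - 4)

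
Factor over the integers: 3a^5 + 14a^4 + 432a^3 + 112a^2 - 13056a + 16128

(3a - 4)(a + 6)(a - 4)(a^2 + 4a + 168)

Trying the rational-root candidates, a = -6 is a root, giving the factor (a + 6) and quotient 3a^4 - 4a^3 + 456a^2 - 2624a + 2688.
Then a = 4 is a root, so (a - 4) divides it; the quotient is 3a^3 + 8a^2 + 488a - 672.
Continuing, a = 4/3 is a root, so (3a - 4) is a factor; dividing leaves a^2 + 4a + 168.
The quadratic a^2 + 4a + 168 has discriminant -656 < 0 and is irreducible over ℤ.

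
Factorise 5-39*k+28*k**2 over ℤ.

Need a pair with product 28·5 = 140 and sum -39: that's -4 and -35.
Split the middle term: 28*k**2-4*k - 35*k+5 = 4*k*(7*k-1) - 5*(7*k-1).

(4*k-5)*(7*k-1)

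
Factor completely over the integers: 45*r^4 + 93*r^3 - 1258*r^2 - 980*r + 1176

Among the possible rational roots, r = -6 is a root, so (r + 6) is a factor; dividing leaves 45*r^3 - 177*r^2 - 196*r + 196.
Next, r = 14/3 is a root, so (3*r - 14) divides it; the quotient is 15*r^2 + 11*r - 14.
The remaining quadratic factors as (3*r - 2)(5*r + 7).

(3*r - 14)*(3*r - 2)*(5*r + 7)*(r + 6)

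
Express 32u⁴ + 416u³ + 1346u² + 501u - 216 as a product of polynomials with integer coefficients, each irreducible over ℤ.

Testing divisors of the constant over divisors of the leading coefficient, u = -9/2 is a root, so (2u + 9) divides it; the quotient is 16u³ + 136u² + 61u - 24.
Next, u = -8 is a root, so (u + 8) divides it; the quotient is 16u² + 8u - 3.
The remaining quadratic factors as (4u + 3)(4u - 1).

(2u + 9)(4u + 3)(4u - 1)(u + 8)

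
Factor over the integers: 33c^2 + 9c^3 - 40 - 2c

(3c + 10)(3c + 4)(c - 1)

Testing divisors of the constant over divisors of the leading coefficient, c = 1 is a root, so (c - 1) is a factor; dividing leaves 9c^2 + 42c + 40.
The remaining quadratic factors as (3c + 4)(3c + 10).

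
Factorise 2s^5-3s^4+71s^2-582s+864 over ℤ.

Testing divisors of the constant over divisors of the leading coefficient, s = 2 is a root, giving the factor (s-2) and quotient 2s^4+s^3+2s^2+75s-432.
Then s = -9/2 is a root, so (2s+9) is a factor; dividing leaves s^3-4s^2+19s-48.
Continuing, s = 3 is a root, giving the factor (s-3) and quotient s^2-s+16.
The quadratic s^2-s+16 has discriminant -63 < 0 and is irreducible over ℤ.

(2s+9)(s-2)(s-3)(s^2-s+16)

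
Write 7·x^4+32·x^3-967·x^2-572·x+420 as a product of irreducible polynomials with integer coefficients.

(7·x-3)·(x+1)·(x+14)·(x-10)

Testing divisors of the constant over divisors of the leading coefficient, x = -14 is a root, so (x+14) is a factor; dividing leaves 7·x^3-66·x^2-43·x+30.
Continuing, x = 3/7 is a root, giving the factor (7·x-3) and quotient x^2-9·x-10.
The remaining quadratic factors as (x-10)(x+1).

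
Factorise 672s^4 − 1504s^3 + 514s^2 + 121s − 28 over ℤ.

(4s + 1)(4s − 7)(6s − 1)(7s − 4)

Testing divisors of the constant over divisors of the leading coefficient, s = 4/7 is a root, so (7s − 4) divides it; the quotient is 96s^3 − 160s^2 − 18s + 7.
Continuing, s = 1/6 is a root, so (6s − 1) divides it; the quotient is 16s^2 − 24s − 7.
The remaining quadratic factors as (4s − 7)(4s + 1).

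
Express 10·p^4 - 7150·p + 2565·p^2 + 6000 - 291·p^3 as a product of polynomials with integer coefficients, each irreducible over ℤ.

By the rational root theorem, p = 10 is a root, so (p - 10) is a factor; dividing leaves 10·p^3 - 191·p^2 + 655·p - 600.
Then p = 15 is a root, giving the factor (p - 15) and quotient 10·p^2 - 41·p + 40.
The remaining quadratic factors as (5·p - 8)(2·p - 5).

(2·p - 5)·(5·p - 8)·(p - 10)·(p - 15)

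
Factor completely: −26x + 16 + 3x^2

Need a pair with product 3·16 = 48 and sum −26: that's −24 and −2.
Split the middle term: 3x^2 − 24x − 2x + 16 = 3x(x − 8) − 2(x − 8).

(3x − 2)(x − 8)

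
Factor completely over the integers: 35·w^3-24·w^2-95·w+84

(5·w-7)·(7·w+12)·(w-1)

Testing divisors of the constant over divisors of the leading coefficient, w = 1 is a root, so (w-1) divides it; the quotient is 35·w^2+11·w-84.
The remaining quadratic factors as (7·w+12)(5·w-7).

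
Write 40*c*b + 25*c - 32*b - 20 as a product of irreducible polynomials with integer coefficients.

(5*c - 4)*(8*b + 5)

Group as (40*c*b + 25*c) + (-32*b - 20) = 5*c*(8*b + 5) - 4*(8*b + 5).
Both groups share the factor (8*b + 5).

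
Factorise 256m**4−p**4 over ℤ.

(4m)⁴ − (p)⁴ = ((4m)² − (p)²)((4m)² + (p)²); the first factor splits again, the second (16m**2+p**2) is irreducible.

(4m+p)(4m−p)(16m**2+p**2)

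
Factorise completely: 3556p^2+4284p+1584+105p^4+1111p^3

Trying the rational-root candidates, p = −12/7 is a root, so (7p+12) is a factor; dividing leaves 15p^3+133p^2+280p+132.
Next, p = −2/3 is a root, so (3p+2) is a factor; dividing leaves 5p^2+41p+66.
The remaining quadratic factors as (5p+11)(p+6).

(3p+2)(5p+11)(7p+12)(p+6)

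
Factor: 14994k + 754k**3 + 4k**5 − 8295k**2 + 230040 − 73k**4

By the rational root theorem, k = 12 is a root, so (k − 12) divides it; the quotient is 4k**4 − 25k**3 + 454k**2 − 2847k − 19170.
Continuing, k = −15/4 is a root, so (4k + 15) divides it; the quotient is k**3 − 10k**2 + 151k − 1278.
Next, k = 9 is a root, so (k − 9) divides it; the quotient is k**2 − k + 142.
The quadratic k**2 − k + 142 has discriminant −567 < 0 and is irreducible over ℤ.

(4k + 15)(k − 12)(k − 9)(k**2 − k + 142)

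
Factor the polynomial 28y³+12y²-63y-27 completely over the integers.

(2y+3)(2y-3)(7y+3)

Group as (28y³-63y) + (12y²-27) = 7y(4y²-9) + 3(4y²-9).
Both groups share the factor (4y²-9).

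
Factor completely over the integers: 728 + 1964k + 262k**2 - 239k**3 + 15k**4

Trying the rational-root candidates, k = -2/5 is a root, giving the factor (5k + 2) and quotient 3k**3 - 49k**2 + 72k + 364.
Next, k = -2 is a root, giving the factor (k + 2) and quotient 3k**2 - 55k + 182.
The remaining quadratic factors as (k - 14)(3k - 13).

(3k - 13)(5k + 2)(k + 2)(k - 14)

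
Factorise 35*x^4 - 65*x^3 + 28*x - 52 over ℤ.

(7*x - 13)*(5*x^3 + 4)

Group as (35*x^4 + 28*x) + (-65*x^3 - 52) = 7*x*(5*x^3 + 4) - 13*(5*x^3 + 4).
Both groups share the factor (5*x^3 + 4).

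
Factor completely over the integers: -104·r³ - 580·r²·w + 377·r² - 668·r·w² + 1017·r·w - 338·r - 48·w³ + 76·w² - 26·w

-(13·r + w)·(8·r + 12·w - 13)·(r + 4·w - 2)

Group: r·(-104·r² - 164·r·w + 169·r - 12·w² + 13·w) + (4·w - 2)·(-104·r² - 164·r·w + 169·r - 12·w² + 13·w); both groups contain (-104·r² - 164·r·w + 169·r - 12·w² + 13·w), so (r + 4·w - 2) is a factor with cofactor -104·r² - 164·r·w + 169·r - 12·w² + 13·w.
The cofactor groups again: -104·r² - 164·r·w + 169·r - 12·w² + 13·w = -13·r·(8·r + 12·w - 13) - w·(8·r + 12·w - 13); both groups contain (8·r + 12·w - 13), giving -(13·r + w)·(8·r + 12·w - 13).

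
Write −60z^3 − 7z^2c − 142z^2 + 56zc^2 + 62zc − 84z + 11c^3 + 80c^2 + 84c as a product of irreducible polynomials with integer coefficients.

Group: z(−60z^2 − 67zc − 142z − 11c^2 − 80c − 84) − c(−60z^2 − 67zc − 142z − 11c^2 − 80c − 84); both groups contain (−60z^2 − 67zc − 142z − 11c^2 − 80c − 84), so (z − c) is a factor with cofactor −60z^2 − 67zc − 142z − 11c^2 − 80c − 84.
The cofactor groups again: −60z^2 − 67zc − 142z − 11c^2 − 80c − 84 = −5z(12z + 11c + 14) + (−c − 6)(12z + 11c + 14); both groups contain (12z + 11c + 14), giving −(5z + c + 6)(12z + 11c + 14).

−(z − c)(12z + 11c + 14)(5z + c + 6)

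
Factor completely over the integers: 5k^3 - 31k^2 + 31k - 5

By the rational root theorem, k = 5 is a root, giving the factor (k - 5) and quotient 5k^2 - 6k + 1.
The remaining quadratic factors as (k - 1)(5k - 1).

(5k - 1)(k - 1)(k - 5)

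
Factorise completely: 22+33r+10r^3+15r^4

Group as (15r^4+33r) + (10r^3+22) = 3r(5r^3+11) + 2(5r^3+11).
Both groups share the factor (5r^3+11).

(3r+2)(5r^3+11)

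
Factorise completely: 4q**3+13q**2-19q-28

By the rational root theorem, q = 7/4 is a root, so (4q-7) divides it; the quotient is q**2+5q+4.
The remaining quadratic factors as (q+1)(q+4).

(4q-7)(q+1)(q+4)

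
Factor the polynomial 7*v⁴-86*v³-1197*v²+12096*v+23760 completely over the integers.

Trying the rational-root candidates, v = -12/7 is a root, giving the factor (7*v+12) and quotient v³-14*v²-147*v+1980.
Then v = 11 is a root, so (v-11) divides it; the quotient is v²-3*v-180.
The remaining quadratic factors as (v-15)(v+12).

(7*v+12)*(v+12)*(v-11)*(v-15)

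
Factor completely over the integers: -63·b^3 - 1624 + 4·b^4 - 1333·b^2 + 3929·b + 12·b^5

(2·b - 1)·(2·b - 7)·(3·b - 8)·(b^2 + 7·b + 29)

Among the possible rational roots, b = 7/2 is a root, giving the factor (2·b - 7) and quotient 6·b^4 + 23·b^3 + 49·b^2 - 495·b + 232.
Then b = 1/2 is a root, giving the factor (2·b - 1) and quotient 3·b^3 + 13·b^2 + 31·b - 232.
Next, b = 8/3 is a root, giving the factor (3·b - 8) and quotient b^2 + 7·b + 29.
The quadratic b^2 + 7·b + 29 has discriminant -67 < 0 and is irreducible over ℤ.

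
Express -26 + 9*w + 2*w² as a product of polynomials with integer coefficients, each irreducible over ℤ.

(2*w + 13)*(w - 2)

Need a pair with product 2·(-26) = -52 and sum 9: that's -4 and 13.
Split the middle term: 2*w² - 4*w + 13*w - 26 = 2*w*(w - 2) + 13*(w - 2).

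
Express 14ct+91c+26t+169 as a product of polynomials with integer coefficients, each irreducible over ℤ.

(2t+13)(7c+13)

Group as (14ct+91c) + (26t+169) = 7c(2t+13) + 13(2t+13).
Both groups share the factor (2t+13).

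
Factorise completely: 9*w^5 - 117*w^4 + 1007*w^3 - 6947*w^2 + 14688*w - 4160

(3*w - 1)*(3*w - 8)*(w - 8)*(w^2 - 2*w + 65)

Trying the rational-root candidates, w = 8/3 is a root, so (3*w - 8) is a factor; dividing leaves 3*w^4 - 31*w^3 + 253*w^2 - 1641*w + 520.
Then w = 8 is a root, so (w - 8) divides it; the quotient is 3*w^3 - 7*w^2 + 197*w - 65.
Next, w = 1/3 is a root, so (3*w - 1) is a factor; dividing leaves w^2 - 2*w + 65.
The quadratic w^2 - 2*w + 65 has discriminant -256 < 0 and is irreducible over ℤ.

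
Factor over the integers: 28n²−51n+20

(4n−5)(7n−4)

Need a pair with product 28·20 = 560 and sum −51: that's −16 and −35.
Split the middle term: 28n²−16n − 35n+20 = 4n(7n−4) − 5(7n−4).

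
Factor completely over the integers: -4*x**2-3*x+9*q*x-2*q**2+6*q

-(2*q-x)*(q-4*x-3)

Group: -2*q*(q-4*x-3) + x*(q-4*x-3); both groups contain (q-4*x-3).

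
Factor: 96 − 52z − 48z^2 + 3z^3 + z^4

Testing divisors of the constant over divisors of the leading coefficient, z = −8 is a root, giving the factor (z + 8) and quotient z^3 − 5z^2 − 8z + 12.
Then z = 6 is a root, giving the factor (z − 6) and quotient z^2 + z − 2.
The remaining quadratic factors as (z − 1)(z + 2).

(z + 2)(z + 8)(z − 1)(z − 6)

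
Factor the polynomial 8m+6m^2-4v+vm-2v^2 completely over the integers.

-(v-2m)(2v+3m+4)

Group: -2v(v-2m) + (-3m-4)(v-2m); both groups contain (v-2m).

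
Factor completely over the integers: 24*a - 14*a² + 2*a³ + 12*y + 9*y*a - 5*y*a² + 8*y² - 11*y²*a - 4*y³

Group: y*(-4*y² - 3*y*a + 8*y + a² - 7*a + 12) + 2*a*(-4*y² - 3*y*a + 8*y + a² - 7*a + 12); both groups contain (-4*y² - 3*y*a + 8*y + a² - 7*a + 12), so (y + 2*a) is a factor with cofactor -4*y² - 3*y*a + 8*y + a² - 7*a + 12.
The cofactor groups again: -4*y² - 3*y*a + 8*y + a² - 7*a + 12 = -y*(4*y - a + 4) + (-a + 3)*(4*y - a + 4); both groups contain (4*y - a + 4), giving -(y + a - 3)*(4*y - a + 4).

-(4*y - a + 4)*(y + 2*a)*(y + a - 3)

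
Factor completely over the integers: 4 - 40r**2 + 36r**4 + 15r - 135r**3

(3r + 1)(3r - 1)(4r + 1)(r - 4)

Testing divisors of the constant over divisors of the leading coefficient, r = -1/4 is a root, so (4r + 1) is a factor; dividing leaves 9r**3 - 36r**2 - r + 4.
Then r = -1/3 is a root, so (3r + 1) divides it; the quotient is 3r**2 - 13r + 4.
The remaining quadratic factors as (3r - 1)(r - 4).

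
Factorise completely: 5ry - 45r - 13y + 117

(5r - 13)(y - 9)

Group as (5ry - 45r) + (-13y + 117) = 5r(y - 9) - 13(y - 9).
Both groups share the factor (y - 9).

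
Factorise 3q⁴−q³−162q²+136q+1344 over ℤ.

By the rational root theorem, q = 4 is a root, so (q−4) is a factor; dividing leaves 3q³+11q²−118q−336.
Continuing, q = −8/3 is a root, giving the factor (3q+8) and quotient q²+q−42.
The remaining quadratic factors as (q−6)(q+7).

(3q+8)(q+7)(q−4)(q−6)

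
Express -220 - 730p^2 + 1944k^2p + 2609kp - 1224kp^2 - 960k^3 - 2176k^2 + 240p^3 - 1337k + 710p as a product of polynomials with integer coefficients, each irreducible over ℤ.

Group: 8k(-120k^2 + 123kp - 107k - 30p^2 + 50p - 20) + (-8p + 11)(-120k^2 + 123kp - 107k - 30p^2 + 50p - 20); both groups contain (-120k^2 + 123kp - 107k - 30p^2 + 50p - 20), so (8k - 8p + 11) is a factor with cofactor -120k^2 + 123kp - 107k - 30p^2 + 50p - 20.
The cofactor groups again: -120k^2 + 123kp - 107k - 30p^2 + 50p - 20 = -8k(15k - 6p + 4) + (5p - 5)(15k - 6p + 4); both groups contain (15k - 6p + 4), giving -(8k - 5p + 5)(15k - 6p + 4).

-(15k - 6p + 4)(8k - 5p + 5)(8k - 8p + 11)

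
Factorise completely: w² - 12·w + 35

Two integers with product 35 and sum -12 are -7 and -5.

(w - 5)·(w - 7)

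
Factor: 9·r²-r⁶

Pull out the common factor r², leaving -r⁴+9.
Recognize a difference of squares with the parts 3 and r².

-r²·(r²+3)·(r²-3)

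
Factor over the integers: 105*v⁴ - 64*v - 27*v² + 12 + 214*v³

(3*v + 2)*(5*v - 1)*(7*v - 3)*(v + 2)

Trying the rational-root candidates, v = -2/3 is a root, so (3*v + 2) is a factor; dividing leaves 35*v³ + 48*v² - 41*v + 6.
Then v = 1/5 is a root, so (5*v - 1) divides it; the quotient is 7*v² + 11*v - 6.
The remaining quadratic factors as (v + 2)(7*v - 3).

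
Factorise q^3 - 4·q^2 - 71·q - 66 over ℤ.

(q + 1)·(q + 6)·(q - 11)

Trying the rational-root candidates, q = -1 is a root, giving the factor (q + 1) and quotient q^2 - 5·q - 66.
The remaining quadratic factors as (q + 6)(q - 11).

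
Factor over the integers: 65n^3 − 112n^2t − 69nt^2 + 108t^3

Group: 5n(13n^2 + nt − 12t^2) − 9t(13n^2 + nt − 12t^2); both groups contain (13n^2 + nt − 12t^2), so (5n − 9t) is a factor with cofactor 13n^2 + nt − 12t^2.
The cofactor groups again: 13n^2 + nt − 12t^2 = 13n(n + t) − 12t(n + t); both groups contain (n + t), giving (13n − 12t)(n + t).

(13n − 12t)(5n − 9t)(n + t)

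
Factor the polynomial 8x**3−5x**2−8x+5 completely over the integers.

(8x−5)(x+1)(x−1)

Group as (8x**3−8x) + (−5x**2+5) = 8x(x**2−1) − 5(x**2−1).
Both groups share the factor (x**2−1).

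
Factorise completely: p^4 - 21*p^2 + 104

(p^2 - 13)*(p^2 - 8)

Substitute u = p^2 to get a quadratic in u, then factor.
p^2 - 8 is irreducible over ℤ (8 is not a perfect square).
p^2 - 13 is irreducible over ℤ (13 is not a perfect square).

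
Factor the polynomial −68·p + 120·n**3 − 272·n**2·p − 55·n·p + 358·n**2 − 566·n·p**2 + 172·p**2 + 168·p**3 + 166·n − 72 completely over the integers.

(15·n − 4·p − 4)·(2·n + 3·p + 2)·(4·n − 14·p + 9)

Group: 15·n·(8·n**2 − 16·n·p + 26·n − 42·p**2 − p + 18) + (−4·p − 4)·(8·n**2 − 16·n·p + 26·n − 42·p**2 − p + 18); both groups contain (8·n**2 − 16·n·p + 26·n − 42·p**2 − p + 18), so (15·n − 4·p − 4) is a factor with cofactor 8·n**2 − 16·n·p + 26·n − 42·p**2 − p + 18.
The cofactor groups again: 8·n**2 − 16·n·p + 26·n − 42·p**2 − p + 18 = 4·n·(2·n + 3·p + 2) + (−14·p + 9)·(2·n + 3·p + 2); both groups contain (2·n + 3·p + 2), giving (4·n − 14·p + 9)·(2·n + 3·p + 2).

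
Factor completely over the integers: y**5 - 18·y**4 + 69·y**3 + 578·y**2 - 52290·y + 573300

By the rational root theorem, y = -14 is a root, so (y + 14) divides it; the quotient is y**4 - 32·y**3 + 517·y**2 - 6660·y + 40950.
Next, y = 15 is a root, giving the factor (y - 15) and quotient y**3 - 17·y**2 + 262·y - 2730.
Then y = 13 is a root, so (y - 13) is a factor; dividing leaves y**2 - 4·y + 210.
The quadratic y**2 - 4·y + 210 has discriminant -824 < 0 and is irreducible over ℤ.

(y + 14)·(y - 13)·(y - 15)·(y**2 - 4·y + 210)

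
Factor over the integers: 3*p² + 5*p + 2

Need a pair with product 3·2 = 6 and sum 5: that's 2 and 3.
Split the middle term: 3*p² + 2*p + 3*p + 2 = p*(3*p + 2) + (3*p + 2).

(3*p + 2)*(p + 1)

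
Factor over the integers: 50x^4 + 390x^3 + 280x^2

Pull out the common factor 10x^2, then factor the remaining trinomial.

10x^2(5x + 4)(x + 7)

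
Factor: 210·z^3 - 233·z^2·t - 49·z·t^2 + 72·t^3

(14·z - 9·t)·(z - t)·(15·z + 8·t)

Group: z·(210·z^2 - 23·z·t - 72·t^2) - t·(210·z^2 - 23·z·t - 72·t^2); both groups contain (210·z^2 - 23·z·t - 72·t^2), so (z - t) is a factor with cofactor 210·z^2 - 23·z·t - 72·t^2.
The cofactor groups again: 210·z^2 - 23·z·t - 72·t^2 = 14·z·(15·z + 8·t) - 9·t·(15·z + 8·t); both groups contain (15·z + 8·t), giving (14·z - 9·t)·(15·z + 8·t).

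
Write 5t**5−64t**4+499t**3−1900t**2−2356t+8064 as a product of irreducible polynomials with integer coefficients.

(5t−9)(t+2)(t−7)(t**2−6t+64)

By the rational root theorem, t = 9/5 is a root, so (5t−9) is a factor; dividing leaves t**4−11t**3+80t**2−236t−896.
Continuing, t = 7 is a root, giving the factor (t−7) and quotient t**3−4t**2+52t+128.
Continuing, t = −2 is a root, giving the factor (t+2) and quotient t**2−6t+64.
The quadratic t**2−6t+64 has discriminant −220 < 0 and is irreducible over ℤ.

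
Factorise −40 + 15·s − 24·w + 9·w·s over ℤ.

(3·s − 8)·(3·w + 5)

Group as (9·w·s − 24·w) + (15·s − 40) = 3·w·(3·s − 8) + 5·(3·s − 8).
Both groups share the factor (3·s − 8).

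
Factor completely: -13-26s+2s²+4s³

(2s+1)(2s²-13)

Group as (4s³-26s) + (2s²-13) = 2s(2s²-13) + (2s²-13).
Both groups share the factor (2s²-13).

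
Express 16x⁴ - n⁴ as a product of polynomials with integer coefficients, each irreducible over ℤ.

Write as (4x²)² − (n²)², then factor 4x² - n² once more.

(2x - n)(2x + n)(4x² + n²)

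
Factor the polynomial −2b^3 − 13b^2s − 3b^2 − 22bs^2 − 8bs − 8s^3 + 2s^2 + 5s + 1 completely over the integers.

−(2b + s − 1)(b + 2s + 1)(b + 4s + 1)

Group: b(−2b^2 − 5bs − b − 2s^2 + s + 1) + (4s + 1)(−2b^2 − 5bs − b − 2s^2 + s + 1); both groups contain (−2b^2 − 5bs − b − 2s^2 + s + 1), so (b + 4s + 1) is a factor with cofactor −2b^2 − 5bs − b − 2s^2 + s + 1.
The cofactor groups again: −2b^2 − 5bs − b − 2s^2 + s + 1 = −b(2b + s − 1) + (−2s − 1)(2b + s − 1); both groups contain (2b + s − 1), giving −(b + 2s + 1)(2b + s − 1).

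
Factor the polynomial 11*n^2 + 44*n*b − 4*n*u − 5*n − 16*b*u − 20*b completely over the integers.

(11*n − 4*u − 5)*(n + 4*b)

Group: 11*n*(n + 4*b) + (−4*u − 5)*(n + 4*b); both groups contain (n + 4*b).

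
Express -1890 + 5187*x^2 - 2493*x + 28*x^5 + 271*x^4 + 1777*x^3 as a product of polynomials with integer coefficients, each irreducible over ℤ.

(4*x - 3)*(7*x + 3)*(x + 5)*(x^2 + 5*x + 42)

By the rational root theorem, x = 3/4 is a root, giving the factor (4*x - 3) and quotient 7*x^4 + 73*x^3 + 499*x^2 + 1671*x + 630.
Continuing, x = -5 is a root, so (x + 5) is a factor; dividing leaves 7*x^3 + 38*x^2 + 309*x + 126.
Continuing, x = -3/7 is a root, giving the factor (7*x + 3) and quotient x^2 + 5*x + 42.
The quadratic x^2 + 5*x + 42 has discriminant -143 < 0 and is irreducible over ℤ.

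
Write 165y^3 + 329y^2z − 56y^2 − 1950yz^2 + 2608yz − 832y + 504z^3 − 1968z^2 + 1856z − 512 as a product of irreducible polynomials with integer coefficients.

Group: 5y(33y^2 + 145yz − 64y − 42z^2 + 136z − 64) + (−12z + 8)(33y^2 + 145yz − 64y − 42z^2 + 136z − 64); both groups contain (33y^2 + 145yz − 64y − 42z^2 + 136z − 64), so (5y − 12z + 8) is a factor with cofactor 33y^2 + 145yz − 64y − 42z^2 + 136z − 64.
The cofactor groups again: 33y^2 + 145yz − 64y − 42z^2 + 136z − 64 = 3y(11y − 3z + 8) + (14z − 8)(11y − 3z + 8); both groups contain (11y − 3z + 8), giving (3y + 14z − 8)(11y − 3z + 8).

(11y − 3z + 8)(3y + 14z − 8)(5y − 12z + 8)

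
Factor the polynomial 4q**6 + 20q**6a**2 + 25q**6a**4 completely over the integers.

q**6(5a**2 + 2)**2

Every term has a factor of q**6; factoring it out leaves 25a**4 + 20a**2 + 4.
Recognize a perfect-square trinomial with the parts 5a**2 and 2.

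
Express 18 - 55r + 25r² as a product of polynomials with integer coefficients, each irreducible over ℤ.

Need a pair with product 25·18 = 450 and sum -55: that's -45 and -10.
Split the middle term: 25r² - 45r - 10r + 18 = 5r(5r - 9) - 2(5r - 9).

(5r - 2)(5r - 9)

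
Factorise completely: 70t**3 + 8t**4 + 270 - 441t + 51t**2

Among the possible rational roots, t = 3/4 is a root, so (4t - 3) divides it; the quotient is 2t**3 + 19t**2 + 27t - 90.
Continuing, t = -6 is a root, giving the factor (t + 6) and quotient 2t**2 + 7t - 15.
The remaining quadratic factors as (t + 5)(2t - 3).

(2t - 3)(4t - 3)(t + 5)(t + 6)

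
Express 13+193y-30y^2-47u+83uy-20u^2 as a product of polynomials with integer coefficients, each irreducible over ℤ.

-(4u-15y-1)(5u-2y+13)

Group: -5u(4u-15y-1) + (2y-13)(4u-15y-1); both groups contain (4u-15y-1).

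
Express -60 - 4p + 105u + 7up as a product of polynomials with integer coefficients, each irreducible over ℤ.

Group as (7up + 105u) + (-4p - 60) = 7u(p + 15) - 4(p + 15).
Both groups share the factor (p + 15).

(7u - 4)(p + 15)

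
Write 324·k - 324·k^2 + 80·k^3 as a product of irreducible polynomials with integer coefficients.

Pull out the common factor 4·k, then factor the remaining trinomial.

4·k·(4·k - 9)·(5·k - 9)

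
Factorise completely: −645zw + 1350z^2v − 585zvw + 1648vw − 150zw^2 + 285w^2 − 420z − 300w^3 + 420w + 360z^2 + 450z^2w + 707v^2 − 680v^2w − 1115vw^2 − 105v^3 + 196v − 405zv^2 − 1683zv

Group: 15z(90zv + 30zw + 24z + 15v^2 + 65vw − 101v + 20w^2 − 19w − 28) + (−7v − 15w)(90zv + 30zw + 24z + 15v^2 + 65vw − 101v + 20w^2 − 19w − 28); both groups contain (90zv + 30zw + 24z + 15v^2 + 65vw − 101v + 20w^2 − 19w − 28), so (15z − 7v − 15w) is a factor with cofactor 90zv + 30zw + 24z + 15v^2 + 65vw − 101v + 20w^2 − 19w − 28.
The cofactor groups again: 90zv + 30zw + 24z + 15v^2 + 65vw − 101v + 20w^2 − 19w − 28 = 15v(6z + v + 4w − 7) + (5w + 4)(6z + v + 4w − 7); both groups contain (6z + v + 4w − 7), giving (15v + 5w + 4)(6z + v + 4w − 7).

(15z − 7v − 15w)(15v + 5w + 4)(6z + v + 4w − 7)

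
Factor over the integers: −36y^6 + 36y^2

Pull out the common factor 36y^2, leaving −y^4 + 1.
Recognize a difference of squares with the parts 1 and y^2.
−y^2 + 1 is again a difference of squares: (−y + 1)(y + 1).

−36y^2(y + 1)(y − 1)(y^2 + 1)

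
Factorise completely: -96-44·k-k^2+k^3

(k+3)·(k+4)·(k-8)

By the rational root theorem, k = -3 is a root, giving the factor (k+3) and quotient k^2-4·k-32.
The remaining quadratic factors as (k-8)(k+4).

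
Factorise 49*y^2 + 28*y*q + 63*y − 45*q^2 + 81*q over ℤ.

Group: 7*y*(7*y − 5*q + 9) + 9*q*(7*y − 5*q + 9); both groups contain (7*y − 5*q + 9).

(7*y − 5*q + 9)*(7*y + 9*q)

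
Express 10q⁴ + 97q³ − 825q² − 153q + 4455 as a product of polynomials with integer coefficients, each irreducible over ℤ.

Testing divisors of the constant over divisors of the leading coefficient, q = −11/5 is a root, so (5q + 11) is a factor; dividing leaves 2q³ + 15q² − 198q + 405.
Next, q = 9/2 is a root, so (2q − 9) divides it; the quotient is q² + 12q − 45.
The remaining quadratic factors as (q − 3)(q + 15).

(2q − 9)(5q + 11)(q + 15)(q − 3)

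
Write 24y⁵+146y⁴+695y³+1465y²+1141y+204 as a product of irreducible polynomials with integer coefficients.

(2y+3)(3y+4)(4y+1)(y²+3y+17)

Testing divisors of the constant over divisors of the leading coefficient, y = -1/4 is a root, so (4y+1) divides it; the quotient is 6y⁴+35y³+165y²+325y+204.
Then y = -4/3 is a root, giving the factor (3y+4) and quotient 2y³+9y²+43y+51.
Continuing, y = -3/2 is a root, so (2y+3) divides it; the quotient is y²+3y+17.
The quadratic y²+3y+17 has discriminant -59 < 0 and is irreducible over ℤ.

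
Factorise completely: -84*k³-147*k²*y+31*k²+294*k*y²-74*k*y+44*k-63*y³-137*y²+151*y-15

-(3*k+9*y-1)*(4*k-y-3)*(7*k-7*y+5)

Group: 3*k*(-28*k²+35*k*y+k-7*y²-16*y+15) + (9*y-1)*(-28*k²+35*k*y+k-7*y²-16*y+15); both groups contain (-28*k²+35*k*y+k-7*y²-16*y+15), so (3*k+9*y-1) is a factor with cofactor -28*k²+35*k*y+k-7*y²-16*y+15.
The cofactor groups again: -28*k²+35*k*y+k-7*y²-16*y+15 = -4*k*(7*k-7*y+5) + (y+3)*(7*k-7*y+5); both groups contain (7*k-7*y+5), giving -(4*k-y-3)*(7*k-7*y+5).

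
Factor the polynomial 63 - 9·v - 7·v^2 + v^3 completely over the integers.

Testing divisors of the constant over divisors of the leading coefficient, v = 3 is a root, giving the factor (v - 3) and quotient v^2 - 4·v - 21.
The remaining quadratic factors as (v + 3)(v - 7).

(v + 3)·(v - 3)·(v - 7)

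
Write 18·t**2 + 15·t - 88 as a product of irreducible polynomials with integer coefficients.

Need a pair with product 18·(-88) = -1584 and sum 15: that's -33 and 48.
Split the middle term: 18·t**2 - 33·t + 48·t - 88 = 3·t·(6·t - 11) + 8·(6·t - 11).

(3·t + 8)·(6·t - 11)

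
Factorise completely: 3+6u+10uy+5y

(2u+1)(5y+3)

Group as (10uy+6u) + (5y+3) = 2u(5y+3) + (5y+3).
Both groups share the factor (5y+3).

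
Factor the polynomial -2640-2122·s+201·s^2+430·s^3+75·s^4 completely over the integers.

(3·s+10)·(5·s+8)·(5·s-11)·(s+3)

Trying the rational-root candidates, s = -8/5 is a root, giving the factor (5·s+8) and quotient 15·s^3+62·s^2-59·s-330.
Continuing, s = 11/5 is a root, so (5·s-11) is a factor; dividing leaves 3·s^2+19·s+30.
The remaining quadratic factors as (3·s+10)(s+3).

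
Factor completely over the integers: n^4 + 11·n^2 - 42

Substitute u = n^2 to get a quadratic in u, then factor.
n^2 + 14 is irreducible over ℤ (always positive, so no real roots).
n^2 - 3 is irreducible over ℤ (3 is not a perfect square).

(n^2 + 14)·(n^2 - 3)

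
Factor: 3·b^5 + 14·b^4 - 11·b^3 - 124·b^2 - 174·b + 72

(3·b - 1)·(b + 4)·(b - 3)·(b^2 + 4·b + 6)

By the rational root theorem, b = 3 is a root, so (b - 3) divides it; the quotient is 3·b^4 + 23·b^3 + 58·b^2 + 50·b - 24.
Next, b = 1/3 is a root, so (3·b - 1) is a factor; dividing leaves b^3 + 8·b^2 + 22·b + 24.
Then b = -4 is a root, so (b + 4) divides it; the quotient is b^2 + 4·b + 6.
The quadratic b^2 + 4·b + 6 has discriminant -8 < 0 and is irreducible over ℤ.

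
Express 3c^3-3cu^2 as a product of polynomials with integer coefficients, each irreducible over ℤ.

3c(c+u)(c-u)

Every term has a factor of 3c. Then c^2-u^2 = (c)² − (u)².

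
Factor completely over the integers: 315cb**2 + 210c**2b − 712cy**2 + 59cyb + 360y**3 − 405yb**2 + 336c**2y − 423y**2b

(8y + 5b)(7c − 9y)(6c − 5y + 9b)

Group: 6c(56cy + 35cb − 72y**2 − 45yb) + (−5y + 9b)(56cy + 35cb − 72y**2 − 45yb); both groups contain (56cy + 35cb − 72y**2 − 45yb), so (6c − 5y + 9b) is a factor with cofactor 56cy + 35cb − 72y**2 − 45yb.
The cofactor groups again: 56cy + 35cb − 72y**2 − 45yb = 7c(8y + 5b) − 9y(8y + 5b); both groups contain (8y + 5b), giving (7c − 9y)(8y + 5b).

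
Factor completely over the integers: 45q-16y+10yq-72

(2y+9)(5q-8)

Group as (10yq-16y) + (45q-72) = 2y(5q-8) + 9(5q-8).
Both groups share the factor (5q-8).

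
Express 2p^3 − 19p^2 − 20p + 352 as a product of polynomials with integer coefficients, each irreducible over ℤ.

Among the possible rational roots, p = 11/2 is a root, so (2p − 11) divides it; the quotient is p^2 − 4p − 32.
The remaining quadratic factors as (p − 8)(p + 4).

(2p − 11)(p + 4)(p − 8)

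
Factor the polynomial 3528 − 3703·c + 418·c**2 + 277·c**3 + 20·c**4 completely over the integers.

(4·c − 7)·(5·c − 7)·(c + 8)·(c + 9)

Testing divisors of the constant over divisors of the leading coefficient, c = −8 is a root, giving the factor (c + 8) and quotient 20·c**3 + 117·c**2 − 518·c + 441.
Continuing, c = 7/5 is a root, giving the factor (5·c − 7) and quotient 4·c**2 + 29·c − 63.
The remaining quadratic factors as (c + 9)(4·c − 7).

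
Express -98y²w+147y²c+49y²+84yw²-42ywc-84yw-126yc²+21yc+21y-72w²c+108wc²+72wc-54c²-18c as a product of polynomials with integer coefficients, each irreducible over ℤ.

Group: 2w(-49y²+42yw+42yc-21y-36wc+18c) + (-3c-1)(-49y²+42yw+42yc-21y-36wc+18c); both groups contain (-49y²+42yw+42yc-21y-36wc+18c), so (2w-3c-1) is a factor with cofactor -49y²+42yw+42yc-21y-36wc+18c.
The cofactor groups again: -49y²+42yw+42yc-21y-36wc+18c = -7y(7y-6w+3) + 6c(7y-6w+3); both groups contain (7y-6w+3), giving -(7y-6c)(7y-6w+3).

-(2w-3c-1)(7y-6c)(7y-6w+3)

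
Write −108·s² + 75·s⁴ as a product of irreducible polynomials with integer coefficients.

Every term has a factor of 3·s². Then 25·s² − 36 = (5·s)² − (6)².

3·s²·(5·s + 6)·(5·s − 6)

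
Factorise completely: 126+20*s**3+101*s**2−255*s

Trying the rational-root candidates, s = −7 is a root, so (s+7) divides it; the quotient is 20*s**2−39*s+18.
The remaining quadratic factors as (4*s−3)(5*s−6).

(4*s−3)*(5*s−6)*(s+7)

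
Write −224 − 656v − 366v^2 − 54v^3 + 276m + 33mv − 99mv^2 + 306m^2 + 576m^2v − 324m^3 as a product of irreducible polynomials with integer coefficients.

Group: 6m(−54m^2 + 69mv − 12m + 18v^2 + 80v + 32) + (−3v − 7)(−54m^2 + 69mv − 12m + 18v^2 + 80v + 32); both groups contain (−54m^2 + 69mv − 12m + 18v^2 + 80v + 32), so (6m − 3v − 7) is a factor with cofactor −54m^2 + 69mv − 12m + 18v^2 + 80v + 32.
The cofactor groups again: −54m^2 + 69mv − 12m + 18v^2 + 80v + 32 = −6m(9m + 2v + 8) + (9v + 4)(9m + 2v + 8); both groups contain (9m + 2v + 8), giving −(6m − 9v − 4)(9m + 2v + 8).

−(6m − 3v − 7)(6m − 9v − 4)(9m + 2v + 8)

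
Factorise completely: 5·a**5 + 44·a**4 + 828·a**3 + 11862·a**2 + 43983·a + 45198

(5·a + 9)·(a + 3)·(a + 9)·(a**2 - 5·a + 186)

Trying the rational-root candidates, a = -9 is a root, giving the factor (a + 9) and quotient 5·a**4 - a**3 + 837·a**2 + 4329·a + 5022.
Then a = -3 is a root, giving the factor (a + 3) and quotient 5·a**3 - 16·a**2 + 885·a + 1674.
Next, a = -9/5 is a root, so (5·a + 9) divides it; the quotient is a**2 - 5·a + 186.
The quadratic a**2 - 5·a + 186 has discriminant -719 < 0 and is irreducible over ℤ.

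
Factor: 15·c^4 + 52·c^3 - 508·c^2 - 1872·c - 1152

By the rational root theorem, c = -6 is a root, so (c + 6) divides it; the quotient is 15·c^3 - 38·c^2 - 280·c - 192.
Then c = -8/3 is a root, giving the factor (3·c + 8) and quotient 5·c^2 - 26·c - 24.
The remaining quadratic factors as (c - 6)(5·c + 4).

(3·c + 8)·(5·c + 4)·(c + 6)·(c - 6)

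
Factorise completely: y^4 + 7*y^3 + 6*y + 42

(y + 7)*(y^3 + 6)

Group as (y^4 + 6*y) + (7*y^3 + 42) = y*(y^3 + 6) + 7*(y^3 + 6).
Both groups share the factor (y^3 + 6).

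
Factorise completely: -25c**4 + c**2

Factor out c**2 first: what remains is -25c**2 + 1.
Recognize a difference of squares with the parts 1 and 5c.

-c**2(5c + 1)(5c - 1)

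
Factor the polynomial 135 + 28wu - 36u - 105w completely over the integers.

Group as (28wu - 105w) + (-36u + 135) = 7w(4u - 15) - 9(4u - 15).
Both groups share the factor (4u - 15).

(4u - 15)(7w - 9)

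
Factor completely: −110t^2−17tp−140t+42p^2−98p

Group: −10t(11t−6p+14) − 7p(11t−6p+14); both groups contain (11t−6p+14).

−(11t−6p+14)(10t+7p)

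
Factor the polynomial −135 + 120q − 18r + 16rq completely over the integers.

(2r + 15)(8q − 9)

Group as (16rq − 18r) + (120q − 135) = 2r(8q − 9) + 15(8q − 9).
Both groups share the factor (8q − 9).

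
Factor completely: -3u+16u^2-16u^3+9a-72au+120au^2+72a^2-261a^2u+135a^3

Group: 15a(9a^2-15au+3a+4u^2-u) + (-4u+3)(9a^2-15au+3a+4u^2-u); both groups contain (9a^2-15au+3a+4u^2-u), so (15a-4u+3) is a factor with cofactor 9a^2-15au+3a+4u^2-u.
The cofactor groups again: 9a^2-15au+3a+4u^2-u = 3a(3a-4u+1) - u(3a-4u+1); both groups contain (3a-4u+1), giving (3a-u)(3a-4u+1).

(15a-4u+3)(3a-4u+1)(3a-u)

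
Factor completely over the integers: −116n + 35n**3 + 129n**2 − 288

(5n − 8)(7n + 9)(n + 4)

Among the possible rational roots, n = 8/5 is a root, so (5n − 8) divides it; the quotient is 7n**2 + 37n + 36.
The remaining quadratic factors as (7n + 9)(n + 4).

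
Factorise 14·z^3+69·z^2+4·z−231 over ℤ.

By the rational root theorem, z = 11/7 is a root, giving the factor (7·z−11) and quotient 2·z^2+13·z+21.
The remaining quadratic factors as (2·z+7)(z+3).

(2·z+7)·(7·z−11)·(z+3)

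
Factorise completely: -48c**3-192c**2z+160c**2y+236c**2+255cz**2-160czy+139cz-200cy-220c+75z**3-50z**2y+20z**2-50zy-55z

Group: 4c(-12c**2-45cz+40cy+59c+75z**2-50zy+20z-50y-55) + z(-12c**2-45cz+40cy+59c+75z**2-50zy+20z-50y-55); both groups contain (-12c**2-45cz+40cy+59c+75z**2-50zy+20z-50y-55), so (4c+z) is a factor with cofactor -12c**2-45cz+40cy+59c+75z**2-50zy+20z-50y-55.
The cofactor groups again: -12c**2-45cz+40cy+59c+75z**2-50zy+20z-50y-55 = -4c(3c+15z-10y-11) + (5z+5)(3c+15z-10y-11); both groups contain (3c+15z-10y-11), giving -(4c-5z-5)(3c+15z-10y-11).

-(3c+15z-10y-11)(4c+z)(4c-5z-5)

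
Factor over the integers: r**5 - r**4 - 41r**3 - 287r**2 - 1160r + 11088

(r + 7)(r - 4)(r - 9)(r**2 + 5r + 44)

Trying the rational-root candidates, r = 4 is a root, giving the factor (r - 4) and quotient r**4 + 3r**3 - 29r**2 - 403r - 2772.
Then r = -7 is a root, so (r + 7) is a factor; dividing leaves r**3 - 4r**2 - r - 396.
Then r = 9 is a root, so (r - 9) is a factor; dividing leaves r**2 + 5r + 44.
The quadratic r**2 + 5r + 44 has discriminant -151 < 0 and is irreducible over ℤ.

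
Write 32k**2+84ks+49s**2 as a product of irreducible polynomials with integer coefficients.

Group: 4k(8k+7s) + 7s(8k+7s); both groups contain (8k+7s).

(4k+7s)(8k+7s)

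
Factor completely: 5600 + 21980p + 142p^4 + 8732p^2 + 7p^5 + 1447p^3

(7p + 2)(p + 5)(p + 8)(p^2 + 7p + 70)

By the rational root theorem, p = −8 is a root, so (p + 8) divides it; the quotient is 7p^4 + 86p^3 + 759p^2 + 2660p + 700.
Continuing, p = −5 is a root, so (p + 5) divides it; the quotient is 7p^3 + 51p^2 + 504p + 140.
Continuing, p = −2/7 is a root, so (7p + 2) divides it; the quotient is p^2 + 7p + 70.
The quadratic p^2 + 7p + 70 has discriminant −231 < 0 and is irreducible over ℤ.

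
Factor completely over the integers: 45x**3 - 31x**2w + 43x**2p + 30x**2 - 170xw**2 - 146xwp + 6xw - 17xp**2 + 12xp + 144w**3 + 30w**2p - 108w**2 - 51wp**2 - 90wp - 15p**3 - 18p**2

(5x - 9w - 3p)(9x - 8w + 5p + 6)(x + 2w + p)

Group: 9x(5x**2 + xw + 2xp - 18w**2 - 15wp - 3p**2) + (-8w + 5p + 6)(5x**2 + xw + 2xp - 18w**2 - 15wp - 3p**2); both groups contain (5x**2 + xw + 2xp - 18w**2 - 15wp - 3p**2), so (9x - 8w + 5p + 6) is a factor with cofactor 5x**2 + xw + 2xp - 18w**2 - 15wp - 3p**2.
The cofactor groups again: 5x**2 + xw + 2xp - 18w**2 - 15wp - 3p**2 = 5x(x + 2w + p) + (-9w - 3p)(x + 2w + p); both groups contain (x + 2w + p), giving (5x - 9w - 3p)(x + 2w + p).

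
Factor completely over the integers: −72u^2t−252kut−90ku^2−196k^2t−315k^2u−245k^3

Group: 7k(−35k^2−30ku−28kt−24ut) + 3u(−35k^2−30ku−28kt−24ut); both groups contain (−35k^2−30ku−28kt−24ut), so (7k+3u) is a factor with cofactor −35k^2−30ku−28kt−24ut.
The cofactor groups again: −35k^2−30ku−28kt−24ut = −5k(7k+6u) − 4t(7k+6u); both groups contain (7k+6u), giving −(5k+4t)(7k+6u).

−(5k+4t)(7k+3u)(7k+6u)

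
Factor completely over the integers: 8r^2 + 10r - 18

2(4r + 9)(r - 1)

Pull out the common factor 2, then factor the remaining trinomial.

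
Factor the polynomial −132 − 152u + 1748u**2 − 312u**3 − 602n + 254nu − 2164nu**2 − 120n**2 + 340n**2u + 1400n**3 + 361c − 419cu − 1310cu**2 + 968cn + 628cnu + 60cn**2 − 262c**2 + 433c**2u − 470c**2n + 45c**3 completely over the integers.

Group: 5c(9c**2 − 76cn + 110cu − 47c − 140n**2 + 148nu + 54n + 24u**2 − 140u + 44) + (−10n − 13u − 3)(9c**2 − 76cn + 110cu − 47c − 140n**2 + 148nu + 54n + 24u**2 − 140u + 44); both groups contain (9c**2 − 76cn + 110cu − 47c − 140n**2 + 148nu + 54n + 24u**2 − 140u + 44), so (5c − 10n − 13u − 3) is a factor with cofactor 9c**2 − 76cn + 110cu − 47c − 140n**2 + 148nu + 54n + 24u**2 − 140u + 44.
The cofactor groups again: 9c**2 − 76cn + 110cu − 47c − 140n**2 + 148nu + 54n + 24u**2 − 140u + 44 = 9c(c − 10n + 12u − 4) + (14n + 2u − 11)(c − 10n + 12u − 4); both groups contain (c − 10n + 12u − 4), giving (9c + 14n + 2u − 11)(c − 10n + 12u − 4).

(5c − 10n − 13u − 3)(9c + 14n + 2u − 11)(c − 10n + 12u − 4)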